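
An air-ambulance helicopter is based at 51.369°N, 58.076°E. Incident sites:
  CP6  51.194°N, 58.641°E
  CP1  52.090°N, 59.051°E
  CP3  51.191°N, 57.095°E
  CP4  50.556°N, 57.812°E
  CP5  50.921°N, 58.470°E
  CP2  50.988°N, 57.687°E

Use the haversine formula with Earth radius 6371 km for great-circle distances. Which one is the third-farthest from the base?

CP3

Distances from the base (51.369°N, 58.076°E):
CP1: 104.6 km
CP4: 92.3 km
CP3: 71.0 km
CP5: 56.9 km
CP2: 50.3 km
CP6: 43.9 km
The third-farthest is CP3 at 71.0 km.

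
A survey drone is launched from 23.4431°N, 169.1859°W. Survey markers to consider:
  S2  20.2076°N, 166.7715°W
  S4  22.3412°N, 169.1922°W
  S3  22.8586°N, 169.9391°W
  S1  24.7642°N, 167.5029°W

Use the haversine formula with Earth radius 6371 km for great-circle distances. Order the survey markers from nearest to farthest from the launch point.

Computing each great-circle distance from 23.4431°N, 169.1859°W:
S3 22.8586°N, 169.9391°W: 100.8 km
S4 22.3412°N, 169.1922°W: 122.5 km
S1 24.7642°N, 167.5029°W: 225.3 km
S2 20.2076°N, 166.7715°W: 437.6 km

S3, S4, S1, S2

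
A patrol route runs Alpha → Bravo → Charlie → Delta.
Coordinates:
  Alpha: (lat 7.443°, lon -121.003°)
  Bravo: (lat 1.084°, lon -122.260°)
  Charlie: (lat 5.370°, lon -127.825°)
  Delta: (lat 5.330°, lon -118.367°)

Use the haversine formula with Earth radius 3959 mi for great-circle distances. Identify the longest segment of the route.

Leg distances:
Alpha→Bravo: 447.8 mi
Bravo→Charlie: 484.8 mi
Charlie→Delta: 650.7 mi
The longest leg is Charlie–Delta at 650.7 mi.

Charlie–Delta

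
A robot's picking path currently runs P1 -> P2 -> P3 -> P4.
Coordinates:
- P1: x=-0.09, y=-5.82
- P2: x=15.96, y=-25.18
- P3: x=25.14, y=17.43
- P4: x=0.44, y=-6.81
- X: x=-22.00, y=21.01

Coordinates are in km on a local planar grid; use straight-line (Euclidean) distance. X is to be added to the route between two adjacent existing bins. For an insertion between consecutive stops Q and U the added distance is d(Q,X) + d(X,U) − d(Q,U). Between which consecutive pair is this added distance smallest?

between P3 and P4

Added distance for inserting X between each consecutive pair:
P1–P2: 69.3 km
P2–P3: 63.5 km
P3–P4: 48.4 km
Smallest added distance is 48.4 km, inserting between P3 and P4.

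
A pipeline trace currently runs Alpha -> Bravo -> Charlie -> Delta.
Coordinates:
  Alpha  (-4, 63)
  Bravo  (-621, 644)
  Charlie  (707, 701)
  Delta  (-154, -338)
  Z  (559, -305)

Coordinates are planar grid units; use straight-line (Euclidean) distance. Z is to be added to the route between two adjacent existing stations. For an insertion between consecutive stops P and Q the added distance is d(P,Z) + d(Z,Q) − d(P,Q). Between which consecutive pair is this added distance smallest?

between Charlie and Delta

Added distance for inserting Z between each consecutive pair:
Alpha–Bravo: 1339.4
Bravo–Charlie: 1201.9
Charlie–Delta: 381.2
Smallest added distance is 381.2, inserting between Charlie and Delta.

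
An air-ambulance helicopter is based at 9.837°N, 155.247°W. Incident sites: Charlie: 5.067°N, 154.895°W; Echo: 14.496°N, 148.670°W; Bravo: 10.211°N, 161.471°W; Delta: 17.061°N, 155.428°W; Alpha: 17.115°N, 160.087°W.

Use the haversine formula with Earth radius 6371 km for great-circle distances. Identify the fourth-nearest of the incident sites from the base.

Distance to each, sorted:
Charlie: 531.8 km
Bravo: 682.8 km
Delta: 803.5 km
Echo: 882.7 km
Alpha: 963.5 km
The fourth-nearest is Echo at 882.7 km.

Echo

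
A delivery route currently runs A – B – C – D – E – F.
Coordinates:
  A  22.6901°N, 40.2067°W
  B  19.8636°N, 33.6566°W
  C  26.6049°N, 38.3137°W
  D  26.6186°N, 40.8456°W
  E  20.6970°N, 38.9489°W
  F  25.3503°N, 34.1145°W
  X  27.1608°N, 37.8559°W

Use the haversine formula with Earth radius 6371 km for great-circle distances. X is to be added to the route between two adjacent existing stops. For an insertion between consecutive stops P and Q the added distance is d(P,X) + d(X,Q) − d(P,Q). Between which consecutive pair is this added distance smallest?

between B and C

Added distance for inserting X between each consecutive pair:
A–B: 720.1 km
B–C: 106.3 km
C–D: 127.5 km
D–E: 343.7 km
E–F: 435.5 km
Smallest added distance is 106.3 km, inserting between B and C.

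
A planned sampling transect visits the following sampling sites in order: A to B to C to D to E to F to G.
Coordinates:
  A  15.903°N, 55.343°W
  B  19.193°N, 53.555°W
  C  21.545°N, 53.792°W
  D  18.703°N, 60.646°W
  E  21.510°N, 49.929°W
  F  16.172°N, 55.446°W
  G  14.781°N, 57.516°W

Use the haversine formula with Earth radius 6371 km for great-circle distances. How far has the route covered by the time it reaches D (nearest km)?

Leg distances:
A→B: 412.0 km  (cumulative 412.0 km)
B→C: 262.7 km  (cumulative 674.7 km)
C→D: 782.1 km  (cumulative 1456.8 km)
Cumulative distance at D ≈ 1457 km.

1457 km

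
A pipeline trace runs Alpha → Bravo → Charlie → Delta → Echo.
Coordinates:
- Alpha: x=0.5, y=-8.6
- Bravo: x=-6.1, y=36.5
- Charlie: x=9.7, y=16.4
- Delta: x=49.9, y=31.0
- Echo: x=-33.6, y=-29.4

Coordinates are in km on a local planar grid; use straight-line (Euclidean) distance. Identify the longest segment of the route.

Leg distances:
Alpha→Bravo: 45.6 km
Bravo→Charlie: 25.6 km
Charlie→Delta: 42.8 km
Delta→Echo: 103.1 km
The longest leg is Delta–Echo at 103.1 km.

Delta–Echo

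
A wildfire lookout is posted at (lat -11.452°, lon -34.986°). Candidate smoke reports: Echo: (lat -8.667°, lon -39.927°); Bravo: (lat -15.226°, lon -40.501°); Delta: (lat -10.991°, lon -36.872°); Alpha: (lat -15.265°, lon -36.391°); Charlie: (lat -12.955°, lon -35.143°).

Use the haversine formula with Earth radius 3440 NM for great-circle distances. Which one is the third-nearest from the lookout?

Alpha

Distances from the lookout ((lat -11.452°, lon -34.986°)):
Charlie: 90.7 NM
Delta: 114.5 NM
Alpha: 243.2 NM
Echo: 336.5 NM
Bravo: 393.8 NM
The third-nearest is Alpha at 243.2 NM.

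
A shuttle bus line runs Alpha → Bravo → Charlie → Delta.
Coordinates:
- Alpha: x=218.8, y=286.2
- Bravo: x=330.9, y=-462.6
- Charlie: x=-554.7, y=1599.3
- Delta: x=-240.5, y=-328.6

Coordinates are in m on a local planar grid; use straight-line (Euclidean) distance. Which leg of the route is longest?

Bravo–Charlie

Leg distances:
Alpha→Bravo: 757.1 m
Bravo→Charlie: 2244.0 m
Charlie→Delta: 1953.3 m
The longest leg is Bravo–Charlie at 2244.0 m.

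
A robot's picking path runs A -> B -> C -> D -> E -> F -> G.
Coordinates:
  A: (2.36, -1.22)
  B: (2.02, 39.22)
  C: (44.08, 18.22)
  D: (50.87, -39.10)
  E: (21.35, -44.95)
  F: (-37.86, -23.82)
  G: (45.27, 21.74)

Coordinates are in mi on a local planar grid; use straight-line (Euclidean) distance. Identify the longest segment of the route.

F–G

Leg distances:
A→B: 40.4 mi
B→C: 47.0 mi
C→D: 57.7 mi
D→E: 30.1 mi
E→F: 62.9 mi
F→G: 94.8 mi
The longest leg is F–G at 94.8 mi.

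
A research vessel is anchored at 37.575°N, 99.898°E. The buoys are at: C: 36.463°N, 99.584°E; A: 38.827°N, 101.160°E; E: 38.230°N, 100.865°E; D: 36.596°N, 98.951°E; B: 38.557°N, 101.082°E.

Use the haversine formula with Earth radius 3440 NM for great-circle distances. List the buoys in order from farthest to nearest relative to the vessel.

A, B, D, C, E

Distances from the vessel:
A 38.827°N, 101.160°E: 95.9 NM
B 38.557°N, 101.082°E: 81.3 NM
D 36.596°N, 98.951°E: 74.2 NM
C 36.463°N, 99.584°E: 68.4 NM
E 38.230°N, 100.865°E: 60.4 NM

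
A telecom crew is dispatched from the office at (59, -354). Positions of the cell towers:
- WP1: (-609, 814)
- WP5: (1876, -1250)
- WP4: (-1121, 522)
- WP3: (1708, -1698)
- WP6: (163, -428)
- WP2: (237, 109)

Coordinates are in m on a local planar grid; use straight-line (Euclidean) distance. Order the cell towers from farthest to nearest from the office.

WP3, WP5, WP4, WP1, WP2, WP6

Distance from the office at (59, -354) to each:
WP3 (1708, -1698): 2127.3 m
WP5 (1876, -1250): 2025.9 m
WP4 (-1121, 522): 1469.6 m
WP1 (-609, 814): 1345.5 m
WP2 (237, 109): 496.0 m
WP6 (163, -428): 127.6 m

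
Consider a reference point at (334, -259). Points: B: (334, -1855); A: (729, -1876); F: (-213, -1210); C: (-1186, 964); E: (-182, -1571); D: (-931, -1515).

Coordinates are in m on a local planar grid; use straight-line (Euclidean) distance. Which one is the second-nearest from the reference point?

Distances from the reference point ((334, -259)):
F: 1097.1 m
E: 1409.8 m
B: 1596.0 m
A: 1664.5 m
D: 1782.6 m
C: 1950.9 m
The second-nearest is E at 1409.8 m.

E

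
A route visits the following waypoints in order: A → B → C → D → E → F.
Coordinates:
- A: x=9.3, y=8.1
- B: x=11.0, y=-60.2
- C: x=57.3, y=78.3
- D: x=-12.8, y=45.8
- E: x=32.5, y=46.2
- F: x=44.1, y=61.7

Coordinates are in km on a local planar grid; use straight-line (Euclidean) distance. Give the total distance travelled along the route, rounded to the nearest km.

Leg distances:
A→B: 68.3 km  (cumulative 68.3 km)
B→C: 146.0 km  (cumulative 214.4 km)
C→D: 77.3 km  (cumulative 291.6 km)
D→E: 45.3 km  (cumulative 336.9 km)
E→F: 19.4 km  (cumulative 356.3 km)
Total route length ≈ 356 km.

356 km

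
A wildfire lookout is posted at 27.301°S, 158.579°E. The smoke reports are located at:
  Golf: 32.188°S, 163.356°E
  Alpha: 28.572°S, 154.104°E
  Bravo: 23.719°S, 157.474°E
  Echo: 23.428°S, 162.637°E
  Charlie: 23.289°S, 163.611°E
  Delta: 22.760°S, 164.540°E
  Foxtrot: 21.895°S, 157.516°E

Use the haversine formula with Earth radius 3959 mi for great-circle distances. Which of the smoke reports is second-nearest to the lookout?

Alpha

Distances from the lookout (27.301°S, 158.579°E):
Bravo: 256.9 mi
Alpha: 286.9 mi
Echo: 368.5 mi
Foxtrot: 379.5 mi
Charlie: 419.0 mi
Golf: 442.8 mi
Delta: 487.4 mi
The second-nearest is Alpha at 286.9 mi.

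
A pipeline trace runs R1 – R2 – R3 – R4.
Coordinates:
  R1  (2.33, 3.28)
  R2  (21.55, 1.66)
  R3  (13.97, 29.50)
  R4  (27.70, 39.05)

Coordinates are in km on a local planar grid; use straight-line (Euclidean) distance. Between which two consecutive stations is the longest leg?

R2–R3

Leg distances:
R1→R2: 19.3 km
R2→R3: 28.9 km
R3→R4: 16.7 km
The longest leg is R2–R3 at 28.9 km.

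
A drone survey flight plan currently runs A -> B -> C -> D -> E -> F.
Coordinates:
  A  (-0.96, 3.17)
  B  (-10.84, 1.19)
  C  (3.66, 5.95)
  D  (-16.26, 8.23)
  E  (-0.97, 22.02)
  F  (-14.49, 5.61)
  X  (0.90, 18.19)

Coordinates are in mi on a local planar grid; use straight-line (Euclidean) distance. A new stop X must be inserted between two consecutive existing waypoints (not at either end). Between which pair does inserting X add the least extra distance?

between E and F

Added distance for inserting X between each consecutive pair:
A–B: 25.7 mi
B–C: 17.9 mi
C–D: 12.3 mi
D–E: 3.5 mi
E–F: 2.9 mi
Smallest added distance is 2.9 mi, inserting between E and F.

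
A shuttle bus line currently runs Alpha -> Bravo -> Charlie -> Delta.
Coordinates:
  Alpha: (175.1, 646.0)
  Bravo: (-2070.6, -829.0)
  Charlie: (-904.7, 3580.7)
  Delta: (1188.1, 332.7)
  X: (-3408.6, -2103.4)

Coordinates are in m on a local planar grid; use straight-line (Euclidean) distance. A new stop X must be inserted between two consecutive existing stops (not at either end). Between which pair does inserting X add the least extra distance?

Added distance for inserting X between each consecutive pair:
Alpha–Bravo: 3677.9 m
Bravo–Charlie: 3497.7 m
Charlie–Delta: 7549.6 m
Smallest added distance is 3497.7 m, inserting between Bravo and Charlie.

between Bravo and Charlie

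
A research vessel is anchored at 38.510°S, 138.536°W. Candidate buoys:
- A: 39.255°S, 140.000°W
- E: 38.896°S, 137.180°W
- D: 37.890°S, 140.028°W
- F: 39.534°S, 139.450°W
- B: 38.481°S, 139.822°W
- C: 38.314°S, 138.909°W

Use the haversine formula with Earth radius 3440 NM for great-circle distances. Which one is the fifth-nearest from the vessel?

Distance to each, sorted:
C: 21.1 NM
B: 60.5 NM
E: 67.6 NM
F: 74.8 NM
D: 79.6 NM
A: 81.7 NM
The fifth-nearest is D at 79.6 NM.

D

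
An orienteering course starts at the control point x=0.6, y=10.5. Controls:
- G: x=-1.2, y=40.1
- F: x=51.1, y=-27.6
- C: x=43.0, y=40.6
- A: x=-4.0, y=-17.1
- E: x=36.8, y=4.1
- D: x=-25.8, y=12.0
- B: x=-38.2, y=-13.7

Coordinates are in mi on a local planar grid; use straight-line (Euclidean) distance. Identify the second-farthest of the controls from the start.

Distance to each, sorted:
F: 63.3 mi
C: 52.0 mi
B: 45.7 mi
E: 36.8 mi
G: 29.7 mi
A: 28.0 mi
D: 26.4 mi
The second-farthest is C at 52.0 mi.

C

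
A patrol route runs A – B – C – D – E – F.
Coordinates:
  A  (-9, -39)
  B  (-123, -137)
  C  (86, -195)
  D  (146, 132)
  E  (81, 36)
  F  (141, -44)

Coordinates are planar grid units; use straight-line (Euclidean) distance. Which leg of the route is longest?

Leg distances:
A→B: 150.3
B→C: 216.9
C→D: 332.5
D→E: 115.9
E→F: 100.0
The longest leg is C–D at 332.5.

C–D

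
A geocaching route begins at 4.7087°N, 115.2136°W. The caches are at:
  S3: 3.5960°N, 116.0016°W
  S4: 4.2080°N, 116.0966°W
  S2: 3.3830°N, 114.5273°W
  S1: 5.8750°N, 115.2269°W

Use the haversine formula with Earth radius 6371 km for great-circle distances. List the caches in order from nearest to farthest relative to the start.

S4, S1, S3, S2

Distance from the start at 4.7087°N, 115.2136°W to each:
S4 4.2080°N, 116.0966°W: 112.6 km
S1 5.8750°N, 115.2269°W: 129.7 km
S3 3.5960°N, 116.0016°W: 151.5 km
S2 3.3830°N, 114.5273°W: 165.9 km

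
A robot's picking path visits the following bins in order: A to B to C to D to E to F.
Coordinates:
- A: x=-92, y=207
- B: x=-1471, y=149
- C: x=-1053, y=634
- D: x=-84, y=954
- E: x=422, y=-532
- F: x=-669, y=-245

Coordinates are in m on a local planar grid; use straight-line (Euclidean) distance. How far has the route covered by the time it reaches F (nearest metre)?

5739 m

Leg distances:
A→B: 1380.2 m  (cumulative 1380.2 m)
B→C: 640.3 m  (cumulative 2020.5 m)
C→D: 1020.5 m  (cumulative 3041.0 m)
D→E: 1569.8 m  (cumulative 4610.8 m)
E→F: 1128.1 m  (cumulative 5738.9 m)
Cumulative distance at F ≈ 5739 m.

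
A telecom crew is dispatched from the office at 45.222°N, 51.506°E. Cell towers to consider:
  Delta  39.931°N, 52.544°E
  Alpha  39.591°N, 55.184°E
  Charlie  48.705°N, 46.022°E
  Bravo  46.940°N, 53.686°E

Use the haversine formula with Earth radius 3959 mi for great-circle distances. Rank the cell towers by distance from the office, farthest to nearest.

Distance from the office at 45.222°N, 51.506°E to each:
Alpha 39.591°N, 55.184°E: 431.9 mi
Delta 39.931°N, 52.544°E: 369.4 mi
Charlie 48.705°N, 46.022°E: 353.1 mi
Bravo 46.940°N, 53.686°E: 158.1 mi

Alpha, Delta, Charlie, Bravo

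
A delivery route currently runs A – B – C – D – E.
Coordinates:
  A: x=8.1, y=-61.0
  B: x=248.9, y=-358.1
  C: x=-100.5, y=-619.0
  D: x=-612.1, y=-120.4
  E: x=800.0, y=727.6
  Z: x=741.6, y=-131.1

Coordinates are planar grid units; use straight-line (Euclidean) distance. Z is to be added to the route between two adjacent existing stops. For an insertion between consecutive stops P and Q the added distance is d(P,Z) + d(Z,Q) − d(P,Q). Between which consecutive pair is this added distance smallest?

between D and E

Added distance for inserting Z between each consecutive pair:
A–B: 896.9
B–C: 1079.6
C–D: 1612.6
D–E: 567.3
Smallest added distance is 567.3, inserting between D and E.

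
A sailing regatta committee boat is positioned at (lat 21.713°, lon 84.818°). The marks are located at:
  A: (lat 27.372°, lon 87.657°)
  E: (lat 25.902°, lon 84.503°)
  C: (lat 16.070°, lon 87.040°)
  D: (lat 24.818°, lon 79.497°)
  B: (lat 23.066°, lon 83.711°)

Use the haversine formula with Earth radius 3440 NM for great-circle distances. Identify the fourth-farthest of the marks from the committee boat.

Distances from the committee boat ((lat 21.713°, lon 84.818°)):
A: 373.4 NM
C: 361.5 NM
D: 347.6 NM
E: 252.1 NM
B: 101.9 NM
The fourth-farthest is E at 252.1 NM.

E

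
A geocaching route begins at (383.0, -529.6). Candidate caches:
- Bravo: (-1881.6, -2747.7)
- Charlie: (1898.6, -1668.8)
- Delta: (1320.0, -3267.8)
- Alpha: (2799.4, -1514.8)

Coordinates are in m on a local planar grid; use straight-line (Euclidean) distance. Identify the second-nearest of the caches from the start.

Alpha

Distances from the start ((383.0, -529.6)):
Charlie: 1896.0 m
Alpha: 2609.5 m
Delta: 2894.1 m
Bravo: 3169.9 m
The second-nearest is Alpha at 2609.5 m.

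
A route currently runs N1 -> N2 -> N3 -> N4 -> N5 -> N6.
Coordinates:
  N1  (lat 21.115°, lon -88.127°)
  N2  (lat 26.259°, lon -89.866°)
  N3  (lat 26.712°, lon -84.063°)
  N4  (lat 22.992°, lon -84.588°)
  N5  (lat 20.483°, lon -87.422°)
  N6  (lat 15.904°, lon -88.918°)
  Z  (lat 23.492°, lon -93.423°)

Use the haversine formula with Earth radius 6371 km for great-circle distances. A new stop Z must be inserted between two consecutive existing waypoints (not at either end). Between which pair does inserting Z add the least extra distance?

Added distance for inserting Z between each consecutive pair:
N1–N2: 479.4 km
N2–N3: 900.8 km
N3–N4: 1495.1 km
N4–N5: 1203.2 km
N5–N6: 1136.6 km
Smallest added distance is 479.4 km, inserting between N1 and N2.

between N1 and N2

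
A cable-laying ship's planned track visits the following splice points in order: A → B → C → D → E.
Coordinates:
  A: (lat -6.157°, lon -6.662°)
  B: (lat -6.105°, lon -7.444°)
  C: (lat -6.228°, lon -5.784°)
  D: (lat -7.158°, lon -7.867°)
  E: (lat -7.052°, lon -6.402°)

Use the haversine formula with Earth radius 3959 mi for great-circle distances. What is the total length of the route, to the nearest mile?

426 mi

Leg distances:
A→B: 53.8 mi  (cumulative 53.8 mi)
B→C: 114.4 mi  (cumulative 168.2 mi)
C→D: 156.7 mi  (cumulative 324.9 mi)
D→E: 100.7 mi  (cumulative 425.6 mi)
Total route length ≈ 426 mi.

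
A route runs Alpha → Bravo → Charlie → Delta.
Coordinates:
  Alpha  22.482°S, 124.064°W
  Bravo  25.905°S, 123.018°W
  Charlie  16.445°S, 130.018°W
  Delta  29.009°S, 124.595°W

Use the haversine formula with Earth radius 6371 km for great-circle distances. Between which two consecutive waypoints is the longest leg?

Leg distances:
Alpha→Bravo: 395.1 km
Bravo→Charlie: 1277.3 km
Charlie→Delta: 1503.1 km
The longest leg is Charlie–Delta at 1503.1 km.

Charlie–Delta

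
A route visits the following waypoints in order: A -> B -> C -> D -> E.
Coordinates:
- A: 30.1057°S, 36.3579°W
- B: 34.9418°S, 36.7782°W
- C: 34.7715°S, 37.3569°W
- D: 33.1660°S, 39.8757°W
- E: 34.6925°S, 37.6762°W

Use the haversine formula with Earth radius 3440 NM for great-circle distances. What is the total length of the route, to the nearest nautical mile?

622 NM

Leg distances:
A→B: 291.1 NM  (cumulative 291.1 NM)
B→C: 30.3 NM  (cumulative 321.4 NM)
C→D: 158.2 NM  (cumulative 479.6 NM)
D→E: 142.8 NM  (cumulative 622.4 NM)
Total route length ≈ 622 NM.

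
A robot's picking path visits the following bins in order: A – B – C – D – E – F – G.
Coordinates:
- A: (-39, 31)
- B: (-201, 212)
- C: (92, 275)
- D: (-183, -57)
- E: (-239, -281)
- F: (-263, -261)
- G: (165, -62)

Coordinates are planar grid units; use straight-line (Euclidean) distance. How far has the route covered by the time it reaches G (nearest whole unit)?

1708

Leg distances:
A→B: 242.9  (cumulative 242.9)
B→C: 299.7  (cumulative 542.6)
C→D: 431.1  (cumulative 973.7)
D→E: 230.9  (cumulative 1204.6)
E→F: 31.2  (cumulative 1235.8)
F→G: 472.0  (cumulative 1707.8)
Cumulative distance at G ≈ 1708.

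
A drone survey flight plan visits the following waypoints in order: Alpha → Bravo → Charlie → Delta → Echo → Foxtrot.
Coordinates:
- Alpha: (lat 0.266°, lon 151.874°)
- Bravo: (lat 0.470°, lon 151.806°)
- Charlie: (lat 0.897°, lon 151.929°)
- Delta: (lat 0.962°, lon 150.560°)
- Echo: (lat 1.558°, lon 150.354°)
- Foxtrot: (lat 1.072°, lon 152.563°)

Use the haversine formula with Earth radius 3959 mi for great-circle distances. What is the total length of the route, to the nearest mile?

340 mi

Leg distances:
Alpha→Bravo: 14.9 mi  (cumulative 14.9 mi)
Bravo→Charlie: 30.7 mi  (cumulative 45.6 mi)
Charlie→Delta: 94.7 mi  (cumulative 140.3 mi)
Delta→Echo: 43.6 mi  (cumulative 183.8 mi)
Echo→Foxtrot: 156.2 mi  (cumulative 340.1 mi)
Total route length ≈ 340 mi.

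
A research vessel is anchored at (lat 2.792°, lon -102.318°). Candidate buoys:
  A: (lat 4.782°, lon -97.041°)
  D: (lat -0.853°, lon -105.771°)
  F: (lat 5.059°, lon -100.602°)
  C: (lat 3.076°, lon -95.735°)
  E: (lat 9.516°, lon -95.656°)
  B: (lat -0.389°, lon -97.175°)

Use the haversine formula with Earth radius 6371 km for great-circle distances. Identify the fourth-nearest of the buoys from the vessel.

Distance to each, sorted:
F: 315.9 km
D: 558.2 km
A: 625.9 km
B: 672.3 km
C: 731.7 km
E: 1049.2 km
The fourth-nearest is B at 672.3 km.

B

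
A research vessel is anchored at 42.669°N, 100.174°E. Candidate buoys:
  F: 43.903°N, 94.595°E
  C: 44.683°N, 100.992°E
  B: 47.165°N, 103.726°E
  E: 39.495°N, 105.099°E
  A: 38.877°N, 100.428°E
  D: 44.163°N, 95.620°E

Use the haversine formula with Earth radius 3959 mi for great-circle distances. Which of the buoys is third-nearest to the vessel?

Distance to each, sorted:
C: 145.0 mi
D: 250.8 mi
A: 262.4 mi
F: 293.2 mi
E: 337.4 mi
B: 355.9 mi
The third-nearest is A at 262.4 mi.

A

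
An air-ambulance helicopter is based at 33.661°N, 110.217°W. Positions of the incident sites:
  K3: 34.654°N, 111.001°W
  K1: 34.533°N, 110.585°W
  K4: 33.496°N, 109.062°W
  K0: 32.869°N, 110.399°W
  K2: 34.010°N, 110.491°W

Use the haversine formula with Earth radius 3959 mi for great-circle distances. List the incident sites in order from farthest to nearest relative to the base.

Distance from the base at 33.661°N, 110.217°W to each:
K3 34.654°N, 111.001°W: 82.0 mi
K4 33.496°N, 109.062°W: 67.5 mi
K1 34.533°N, 110.585°W: 63.8 mi
K0 32.869°N, 110.399°W: 55.7 mi
K2 34.010°N, 110.491°W: 28.8 mi

K3, K4, K1, K0, K2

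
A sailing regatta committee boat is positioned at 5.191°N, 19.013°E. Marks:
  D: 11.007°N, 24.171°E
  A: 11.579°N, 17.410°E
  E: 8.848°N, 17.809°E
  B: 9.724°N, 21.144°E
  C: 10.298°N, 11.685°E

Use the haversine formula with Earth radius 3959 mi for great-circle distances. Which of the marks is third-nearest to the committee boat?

Distance to each, sorted:
E: 265.8 mi
B: 345.6 mi
A: 454.8 mi
D: 534.7 mi
C: 613.2 mi
The third-nearest is A at 454.8 mi.

A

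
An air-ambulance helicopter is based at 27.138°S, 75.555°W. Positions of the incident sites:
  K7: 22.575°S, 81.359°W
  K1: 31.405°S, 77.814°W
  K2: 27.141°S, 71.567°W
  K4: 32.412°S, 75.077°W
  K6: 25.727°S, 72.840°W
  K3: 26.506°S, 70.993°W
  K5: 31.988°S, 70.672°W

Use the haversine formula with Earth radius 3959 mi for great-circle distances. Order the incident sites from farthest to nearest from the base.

K7, K5, K4, K1, K3, K2, K6

Distance from the base at 27.138°S, 75.555°W to each:
K7 22.575°S, 81.359°W: 481.3 mi
K5 31.988°S, 70.672°W: 445.3 mi
K4 32.412°S, 75.077°W: 365.5 mi
K1 31.405°S, 77.814°W: 324.7 mi
K3 26.506°S, 70.993°W: 284.7 mi
K2 27.141°S, 71.567°W: 245.2 mi
K6 25.727°S, 72.840°W: 194.2 mi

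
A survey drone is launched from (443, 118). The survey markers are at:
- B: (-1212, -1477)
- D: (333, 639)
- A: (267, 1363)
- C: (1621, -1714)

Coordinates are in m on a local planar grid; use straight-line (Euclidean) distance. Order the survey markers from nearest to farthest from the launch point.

D, A, C, B

Distances from the launch point:
D (333, 639): 532.5 m
A (267, 1363): 1257.4 m
C (1621, -1714): 2178.1 m
B (-1212, -1477): 2298.5 m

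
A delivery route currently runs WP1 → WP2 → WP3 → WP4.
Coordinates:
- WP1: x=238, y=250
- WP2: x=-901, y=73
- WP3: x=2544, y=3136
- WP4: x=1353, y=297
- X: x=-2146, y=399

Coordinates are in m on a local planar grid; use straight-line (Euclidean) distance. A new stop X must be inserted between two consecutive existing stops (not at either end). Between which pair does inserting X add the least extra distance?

between WP2 and WP3

Added distance for inserting X between each consecutive pair:
WP1–WP2: 2523.0 m
WP2–WP3: 2107.4 m
WP3–WP4: 5852.0 m
Smallest added distance is 2107.4 m, inserting between WP2 and WP3.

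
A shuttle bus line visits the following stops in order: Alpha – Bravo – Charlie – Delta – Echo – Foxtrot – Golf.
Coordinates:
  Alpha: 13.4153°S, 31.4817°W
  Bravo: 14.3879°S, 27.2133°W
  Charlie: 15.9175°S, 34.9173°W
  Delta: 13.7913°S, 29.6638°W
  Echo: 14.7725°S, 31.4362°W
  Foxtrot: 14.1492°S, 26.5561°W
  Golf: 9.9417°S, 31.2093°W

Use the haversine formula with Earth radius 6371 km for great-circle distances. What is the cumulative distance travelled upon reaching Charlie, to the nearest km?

Leg distances:
Alpha→Bravo: 473.2 km  (cumulative 473.2 km)
Bravo→Charlie: 844.1 km  (cumulative 1317.3 km)
Cumulative distance at Charlie ≈ 1317 km.

1317 km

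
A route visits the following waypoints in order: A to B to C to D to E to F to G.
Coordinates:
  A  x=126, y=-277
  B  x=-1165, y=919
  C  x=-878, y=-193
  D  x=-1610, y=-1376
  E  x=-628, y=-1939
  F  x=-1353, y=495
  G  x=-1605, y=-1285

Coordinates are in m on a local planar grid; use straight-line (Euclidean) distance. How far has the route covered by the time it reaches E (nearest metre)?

5431 m

Leg distances:
A→B: 1759.9 m  (cumulative 1759.9 m)
B→C: 1148.4 m  (cumulative 2908.3 m)
C→D: 1391.2 m  (cumulative 4299.5 m)
D→E: 1131.9 m  (cumulative 5431.4 m)
Cumulative distance at E ≈ 5431 m.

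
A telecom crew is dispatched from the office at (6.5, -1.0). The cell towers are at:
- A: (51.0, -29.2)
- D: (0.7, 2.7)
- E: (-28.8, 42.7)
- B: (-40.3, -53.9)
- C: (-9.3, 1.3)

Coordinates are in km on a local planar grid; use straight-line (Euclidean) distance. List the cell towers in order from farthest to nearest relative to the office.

Computing each straight-line distance from (6.5, -1.0):
B (-40.3, -53.9): 70.6 km
E (-28.8, 42.7): 56.2 km
A (51.0, -29.2): 52.7 km
C (-9.3, 1.3): 16.0 km
D (0.7, 2.7): 6.9 km

B, E, A, C, D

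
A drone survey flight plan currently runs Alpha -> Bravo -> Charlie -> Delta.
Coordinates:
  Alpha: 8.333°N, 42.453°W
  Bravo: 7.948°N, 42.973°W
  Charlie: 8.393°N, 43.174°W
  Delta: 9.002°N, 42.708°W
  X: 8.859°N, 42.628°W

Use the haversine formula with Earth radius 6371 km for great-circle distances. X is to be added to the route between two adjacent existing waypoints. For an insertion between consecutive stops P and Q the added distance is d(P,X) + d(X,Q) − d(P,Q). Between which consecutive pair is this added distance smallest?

Added distance for inserting X between each consecutive pair:
Alpha–Bravo: 98.3 km
Bravo–Charlie: 133.3 km
Charlie–Delta: 12.6 km
Smallest added distance is 12.6 km, inserting between Charlie and Delta.

between Charlie and Delta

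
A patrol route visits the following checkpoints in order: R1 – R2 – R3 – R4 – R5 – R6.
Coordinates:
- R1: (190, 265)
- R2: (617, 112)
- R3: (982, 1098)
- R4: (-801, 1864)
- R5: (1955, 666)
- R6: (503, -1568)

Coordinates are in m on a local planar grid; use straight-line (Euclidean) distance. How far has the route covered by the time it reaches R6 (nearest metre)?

Leg distances:
R1→R2: 453.6 m  (cumulative 453.6 m)
R2→R3: 1051.4 m  (cumulative 1505.0 m)
R3→R4: 1940.6 m  (cumulative 3445.6 m)
R4→R5: 3005.1 m  (cumulative 6450.7 m)
R5→R6: 2664.4 m  (cumulative 9115.1 m)
Cumulative distance at R6 ≈ 9115 m.

9115 m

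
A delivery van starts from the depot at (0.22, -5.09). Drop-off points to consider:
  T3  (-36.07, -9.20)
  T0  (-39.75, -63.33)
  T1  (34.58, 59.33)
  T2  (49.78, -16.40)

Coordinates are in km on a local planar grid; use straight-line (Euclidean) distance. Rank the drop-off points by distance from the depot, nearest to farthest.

Distances from the depot:
T3 (-36.07, -9.20): 36.5 km
T2 (49.78, -16.40): 50.8 km
T0 (-39.75, -63.33): 70.6 km
T1 (34.58, 59.33): 73.0 km

T3, T2, T0, T1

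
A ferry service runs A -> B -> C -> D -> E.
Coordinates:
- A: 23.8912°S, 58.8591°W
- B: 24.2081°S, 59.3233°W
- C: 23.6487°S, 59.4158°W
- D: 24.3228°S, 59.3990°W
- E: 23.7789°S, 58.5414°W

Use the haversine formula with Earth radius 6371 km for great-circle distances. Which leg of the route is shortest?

A–B

Leg distances:
A→B: 58.9 km
B→C: 62.9 km
C→D: 75.0 km
D→E: 106.0 km
The shortest leg is A–B at 58.9 km.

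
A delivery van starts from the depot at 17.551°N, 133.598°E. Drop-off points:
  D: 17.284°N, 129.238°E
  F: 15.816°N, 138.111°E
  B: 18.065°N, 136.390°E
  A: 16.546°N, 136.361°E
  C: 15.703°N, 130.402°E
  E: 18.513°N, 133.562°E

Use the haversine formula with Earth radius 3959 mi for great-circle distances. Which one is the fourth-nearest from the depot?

Distance to each, sorted:
E: 66.5 mi
B: 187.1 mi
A: 195.3 mi
C: 247.1 mi
D: 288.0 mi
F: 321.9 mi
The fourth-nearest is C at 247.1 mi.

C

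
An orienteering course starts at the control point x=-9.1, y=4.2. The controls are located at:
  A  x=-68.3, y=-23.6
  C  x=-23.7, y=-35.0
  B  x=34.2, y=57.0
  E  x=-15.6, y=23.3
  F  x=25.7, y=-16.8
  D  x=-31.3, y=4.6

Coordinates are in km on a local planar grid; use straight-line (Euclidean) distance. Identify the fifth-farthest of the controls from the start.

Distances from the start (x=-9.1, y=4.2):
B: 68.3 km
A: 65.4 km
C: 41.8 km
F: 40.6 km
D: 22.2 km
E: 20.2 km
The fifth-farthest is D at 22.2 km.

D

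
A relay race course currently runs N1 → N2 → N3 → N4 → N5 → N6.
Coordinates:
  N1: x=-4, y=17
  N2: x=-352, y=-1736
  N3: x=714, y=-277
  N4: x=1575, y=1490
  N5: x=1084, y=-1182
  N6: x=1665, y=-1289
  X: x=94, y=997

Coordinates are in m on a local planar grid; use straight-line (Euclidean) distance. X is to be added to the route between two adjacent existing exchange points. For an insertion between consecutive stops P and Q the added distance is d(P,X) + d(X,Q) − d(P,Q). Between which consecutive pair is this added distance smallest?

between N3 and N4

Added distance for inserting X between each consecutive pair:
N1–N2: 1966.8 m
N2–N3: 2379.1 m
N3–N4: 1012.1 m
N4–N5: 1237.5 m
N5–N6: 4576.4 m
Smallest added distance is 1012.1 m, inserting between N3 and N4.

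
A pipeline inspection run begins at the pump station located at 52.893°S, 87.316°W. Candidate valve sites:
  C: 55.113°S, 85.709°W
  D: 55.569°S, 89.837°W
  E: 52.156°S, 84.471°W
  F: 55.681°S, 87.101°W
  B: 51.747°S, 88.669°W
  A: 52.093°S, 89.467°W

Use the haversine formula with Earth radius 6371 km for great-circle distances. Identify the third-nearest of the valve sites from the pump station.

Distances from the pump station (52.893°S, 87.316°W):
B: 157.1 km
A: 170.6 km
E: 209.2 km
C: 268.2 km
F: 310.3 km
D: 339.6 km
The third-nearest is E at 209.2 km.

E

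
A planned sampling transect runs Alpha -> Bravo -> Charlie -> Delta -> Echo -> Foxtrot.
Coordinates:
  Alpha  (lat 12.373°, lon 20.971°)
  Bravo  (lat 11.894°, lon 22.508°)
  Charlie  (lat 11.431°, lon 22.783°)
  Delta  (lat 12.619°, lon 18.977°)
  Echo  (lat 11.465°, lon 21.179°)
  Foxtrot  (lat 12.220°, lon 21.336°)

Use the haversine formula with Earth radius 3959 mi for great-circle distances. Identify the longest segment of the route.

Charlie–Delta

Leg distances:
Alpha→Bravo: 109.0 mi
Bravo→Charlie: 37.0 mi
Charlie→Delta: 270.0 mi
Delta→Echo: 168.8 mi
Echo→Foxtrot: 53.2 mi
The longest leg is Charlie–Delta at 270.0 mi.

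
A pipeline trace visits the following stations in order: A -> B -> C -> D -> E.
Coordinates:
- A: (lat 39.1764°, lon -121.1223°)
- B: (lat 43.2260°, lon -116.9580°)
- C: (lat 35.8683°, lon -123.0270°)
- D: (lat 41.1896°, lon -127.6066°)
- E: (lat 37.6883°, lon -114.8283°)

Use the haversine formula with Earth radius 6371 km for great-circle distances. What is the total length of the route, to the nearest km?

3414 km

Leg distances:
A→B: 569.2 km  (cumulative 569.2 km)
B→C: 969.0 km  (cumulative 1538.1 km)
C→D: 713.1 km  (cumulative 2251.2 km)
D→E: 1163.0 km  (cumulative 3414.2 km)
Total route length ≈ 3414 km.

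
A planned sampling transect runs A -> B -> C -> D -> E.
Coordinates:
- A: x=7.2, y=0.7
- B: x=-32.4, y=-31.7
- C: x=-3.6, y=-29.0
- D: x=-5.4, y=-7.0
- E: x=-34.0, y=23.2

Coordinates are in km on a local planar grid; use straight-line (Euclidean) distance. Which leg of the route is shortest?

C–D

Leg distances:
A→B: 51.2 km
B→C: 28.9 km
C→D: 22.1 km
D→E: 41.6 km
The shortest leg is C–D at 22.1 km.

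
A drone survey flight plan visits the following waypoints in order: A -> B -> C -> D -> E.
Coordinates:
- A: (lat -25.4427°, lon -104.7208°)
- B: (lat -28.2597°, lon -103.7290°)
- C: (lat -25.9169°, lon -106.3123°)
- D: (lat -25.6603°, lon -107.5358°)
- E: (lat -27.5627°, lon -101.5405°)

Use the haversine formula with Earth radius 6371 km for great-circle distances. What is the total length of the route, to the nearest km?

1451 km

Leg distances:
A→B: 328.3 km  (cumulative 328.3 km)
B→C: 365.0 km  (cumulative 693.4 km)
C→D: 125.8 km  (cumulative 819.1 km)
D→E: 632.4 km  (cumulative 1451.5 km)
Total route length ≈ 1451 km.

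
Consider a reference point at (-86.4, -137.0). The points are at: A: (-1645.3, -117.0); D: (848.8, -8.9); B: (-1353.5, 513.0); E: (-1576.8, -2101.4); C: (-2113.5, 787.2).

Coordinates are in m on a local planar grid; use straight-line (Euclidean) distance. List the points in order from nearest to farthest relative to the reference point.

Distance from the reference point at (-86.4, -137.0) to each:
D (848.8, -8.9): 943.9 m
B (-1353.5, 513.0): 1424.1 m
A (-1645.3, -117.0): 1559.0 m
C (-2113.5, 787.2): 2227.8 m
E (-1576.8, -2101.4): 2465.8 m

D, B, A, C, E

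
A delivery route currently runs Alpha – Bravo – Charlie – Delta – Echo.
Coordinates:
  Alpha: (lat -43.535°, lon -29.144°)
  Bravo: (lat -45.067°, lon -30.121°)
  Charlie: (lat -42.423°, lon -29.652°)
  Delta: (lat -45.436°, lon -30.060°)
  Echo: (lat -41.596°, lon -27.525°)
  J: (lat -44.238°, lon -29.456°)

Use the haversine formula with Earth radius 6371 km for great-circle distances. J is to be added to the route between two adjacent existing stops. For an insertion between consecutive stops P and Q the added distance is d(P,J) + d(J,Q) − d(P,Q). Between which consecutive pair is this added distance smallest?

Added distance for inserting J between each consecutive pair:
Alpha–Bravo: 1.0 km
Bravo–Charlie: 12.2 km
Charlie–Delta: 7.3 km
Delta–Echo: 1.3 km
Smallest added distance is 1.0 km, inserting between Alpha and Bravo.

between Alpha and Bravo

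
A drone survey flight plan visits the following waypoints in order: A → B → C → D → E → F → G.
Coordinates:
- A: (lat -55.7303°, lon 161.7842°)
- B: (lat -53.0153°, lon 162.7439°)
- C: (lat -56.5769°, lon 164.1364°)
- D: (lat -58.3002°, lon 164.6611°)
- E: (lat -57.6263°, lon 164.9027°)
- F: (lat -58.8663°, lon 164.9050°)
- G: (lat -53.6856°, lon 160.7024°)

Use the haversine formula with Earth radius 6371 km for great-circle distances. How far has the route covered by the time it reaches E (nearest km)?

Leg distances:
A→B: 308.2 km  (cumulative 308.2 km)
B→C: 405.9 km  (cumulative 714.2 km)
C→D: 194.2 km  (cumulative 908.3 km)
D→E: 76.3 km  (cumulative 984.6 km)
Cumulative distance at E ≈ 985 km.

985 km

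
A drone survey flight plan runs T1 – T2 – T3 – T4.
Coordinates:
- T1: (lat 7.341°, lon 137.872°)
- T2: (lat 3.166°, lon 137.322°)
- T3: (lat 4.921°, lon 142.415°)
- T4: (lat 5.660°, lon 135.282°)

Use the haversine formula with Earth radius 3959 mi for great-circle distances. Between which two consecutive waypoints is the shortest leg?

Leg distances:
T1→T2: 291.0 mi
T2→T3: 371.4 mi
T3→T4: 493.4 mi
The shortest leg is T1–T2 at 291.0 mi.

T1–T2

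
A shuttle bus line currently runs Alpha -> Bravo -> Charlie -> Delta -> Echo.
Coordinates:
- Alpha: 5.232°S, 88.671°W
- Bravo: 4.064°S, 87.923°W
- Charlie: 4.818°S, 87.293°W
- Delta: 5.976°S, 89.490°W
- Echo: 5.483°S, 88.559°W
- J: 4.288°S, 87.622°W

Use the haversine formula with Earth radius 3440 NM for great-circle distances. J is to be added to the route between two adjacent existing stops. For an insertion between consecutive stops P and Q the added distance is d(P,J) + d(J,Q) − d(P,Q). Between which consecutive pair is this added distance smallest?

between Bravo and Charlie

Added distance for inserting J between each consecutive pair:
Alpha–Bravo: 23.9 NM
Bravo–Charlie: 1.0 NM
Charlie–Delta: 39.7 NM
Delta–Echo: 178.9 NM
Smallest added distance is 1.0 NM, inserting between Bravo and Charlie.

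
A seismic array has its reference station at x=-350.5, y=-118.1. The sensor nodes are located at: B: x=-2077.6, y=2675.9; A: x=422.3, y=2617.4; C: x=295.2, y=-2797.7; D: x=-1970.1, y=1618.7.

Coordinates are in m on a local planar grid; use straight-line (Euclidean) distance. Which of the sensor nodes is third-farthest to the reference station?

Distances from the reference station (x=-350.5, y=-118.1):
B: 3284.7 m
A: 2842.6 m
C: 2756.3 m
D: 2374.8 m
The third-farthest is C at 2756.3 m.

C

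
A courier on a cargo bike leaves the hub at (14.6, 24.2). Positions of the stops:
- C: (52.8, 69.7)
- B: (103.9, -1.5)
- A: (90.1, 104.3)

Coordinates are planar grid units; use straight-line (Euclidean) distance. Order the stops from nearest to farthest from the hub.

Computing each straight-line distance from (14.6, 24.2):
C (52.8, 69.7): 59.4
B (103.9, -1.5): 92.9
A (90.1, 104.3): 110.1

C, B, A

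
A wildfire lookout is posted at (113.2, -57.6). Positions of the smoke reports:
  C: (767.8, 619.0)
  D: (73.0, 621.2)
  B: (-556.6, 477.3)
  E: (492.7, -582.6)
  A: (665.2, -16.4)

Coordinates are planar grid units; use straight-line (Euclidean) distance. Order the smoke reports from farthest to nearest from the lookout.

Distance from the lookout at (113.2, -57.6) to each:
C (767.8, 619.0): 941.4
B (-556.6, 477.3): 857.2
D (73.0, 621.2): 680.0
E (492.7, -582.6): 647.8
A (665.2, -16.4): 553.5

C, B, D, E, A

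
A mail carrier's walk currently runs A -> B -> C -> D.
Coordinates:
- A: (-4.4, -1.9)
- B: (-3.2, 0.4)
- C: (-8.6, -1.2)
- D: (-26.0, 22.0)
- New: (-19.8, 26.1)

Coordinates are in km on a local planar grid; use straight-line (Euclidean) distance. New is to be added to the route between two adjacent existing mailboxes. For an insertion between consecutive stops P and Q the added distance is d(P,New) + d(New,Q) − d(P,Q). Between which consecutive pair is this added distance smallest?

Added distance for inserting New between each consecutive pair:
A–B: 60.0 km
B–C: 54.5 km
C–D: 7.9 km
Smallest added distance is 7.9 km, inserting between C and D.

between C and D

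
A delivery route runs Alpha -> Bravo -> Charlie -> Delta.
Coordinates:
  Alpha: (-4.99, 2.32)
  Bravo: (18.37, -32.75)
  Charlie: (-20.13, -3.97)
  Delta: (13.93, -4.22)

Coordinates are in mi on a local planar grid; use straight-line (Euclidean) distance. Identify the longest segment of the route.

Leg distances:
Alpha→Bravo: 42.1 mi
Bravo→Charlie: 48.1 mi
Charlie→Delta: 34.1 mi
The longest leg is Bravo–Charlie at 48.1 mi.

Bravo–Charlie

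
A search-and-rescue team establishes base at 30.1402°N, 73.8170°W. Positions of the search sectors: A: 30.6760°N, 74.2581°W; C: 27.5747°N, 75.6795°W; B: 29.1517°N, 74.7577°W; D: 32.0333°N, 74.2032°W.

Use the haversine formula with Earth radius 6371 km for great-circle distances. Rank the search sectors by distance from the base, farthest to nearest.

C, D, B, A

Distances from the base:
C 27.5747°N, 75.6795°W: 338.0 km
D 32.0333°N, 74.2032°W: 213.7 km
B 29.1517°N, 74.7577°W: 142.6 km
A 30.6760°N, 74.2581°W: 73.1 km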